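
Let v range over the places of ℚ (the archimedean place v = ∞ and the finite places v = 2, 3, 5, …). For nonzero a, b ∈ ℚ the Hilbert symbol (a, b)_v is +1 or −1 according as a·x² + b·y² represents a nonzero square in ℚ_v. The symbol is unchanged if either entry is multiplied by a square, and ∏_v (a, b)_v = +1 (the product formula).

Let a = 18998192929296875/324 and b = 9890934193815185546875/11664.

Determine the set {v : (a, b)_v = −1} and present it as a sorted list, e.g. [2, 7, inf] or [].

[2, 19]

Mod squares: a ≡ 70091, b ≡ 4123. Check v ∈ {∞, 2, 3, 5, 7, 17, 19, 31}.
v=31: a=31^1·(≡27), b=31^1·(≡16) mod 31; (27|31)=-1, (16|31)=+1; (−1)^{1·1·15}·(-1)^1·(+1)^1 = +1.
v=5: a=5^8·(≡1), b=5^12·(≡3) mod 5; (1|5)=+1, (3|5)=-1; (−1)^{8·12·2}·(+1)^12·(-1)^8 = +1.
v=3: a=3^-4·(≡2), b=3^-6·(≡1) mod 3; (2|3)=-1, (1|3)=+1; (−1)^{-4·-6·1}·(-1)^-6·(+1)^-4 = +1.
v=7: a=7^5·(≡5), b=7^7·(≡2) mod 7; (5|7)=-1, (2|7)=+1; (−1)^{5·7·3}·(-1)^7·(+1)^5 = +1.
v=∞: 70091 > 0 and 4123 > 0  ⇒  (a,b)_∞ = +1.
v=17: a=17^3·(≡15), b=17^4·(≡9) mod 17; (15|17)=+1, (9|17)=+1; (−1)^{3·4·8}·(+1)^4·(+1)^3 = +1.
v=19: a=19^1·(≡13), b=19^1·(≡18) mod 19; (13|19)=-1, (18|19)=-1; (−1)^{1·1·9}·(-1)^1·(-1)^1 = -1.
v=2: v_2(a)=-2, v_2(b)=-4; units ≡ 3, 3 (mod 8); ε·ε+αω+βω = 1·1+-2·1+-4·1 ≡ 1  ⇒  (a,b)_2 = -1.
|Ram(70091, 4123)| = 2, even; anisotropic at {2, 19}.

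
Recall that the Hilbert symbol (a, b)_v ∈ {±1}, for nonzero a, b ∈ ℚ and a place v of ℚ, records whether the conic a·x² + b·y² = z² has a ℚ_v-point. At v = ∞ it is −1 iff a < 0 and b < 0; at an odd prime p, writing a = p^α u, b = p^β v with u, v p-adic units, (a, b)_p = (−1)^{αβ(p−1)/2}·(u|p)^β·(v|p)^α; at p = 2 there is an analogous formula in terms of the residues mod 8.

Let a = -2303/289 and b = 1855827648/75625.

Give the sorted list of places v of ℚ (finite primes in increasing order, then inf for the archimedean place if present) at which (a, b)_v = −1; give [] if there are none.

[31, 47]

Mod squares: a ≡ -47, b ≡ 1147. Check v ∈ {∞, 2, 3, 5, 7, 11, 17, 31, 37, 47, 53}.
v=31: a=31^0·(≡27), b=31^1·(≡12) mod 31; (27|31)=-1, (12|31)=-1; (−1)^{0·1·15}·(-1)^1·(-1)^0 = -1.
v=37: a=37^0·(≡33), b=37^1·(≡22) mod 37; (33|37)=+1, (22|37)=-1; (−1)^{0·1·18}·(+1)^1·(-1)^0 = +1.
v=11: a=11^0·(≡6), b=11^-2·(≡9) mod 11; (6|11)=-1, (9|11)=+1; (−1)^{0·-2·5}·(-1)^-2·(+1)^0 = +1.
v=3: a=3^0·(≡1), b=3^2·(≡1) mod 3; (1|3)=+1, (1|3)=+1; (−1)^{0·2·1}·(+1)^2·(+1)^0 = +1.
v=7: a=7^2·(≡1), b=7^0·(≡6) mod 7; (1|7)=+1, (6|7)=-1; (−1)^{2·0·3}·(+1)^0·(-1)^2 = +1.
v=∞: -47 < 0 and 1147 > 0  ⇒  (a,b)_∞ = +1.
v=17: a=17^-2·(≡9), b=17^0·(≡8) mod 17; (9|17)=+1, (8|17)=+1; (−1)^{-2·0·8}·(+1)^0·(+1)^-2 = +1.
v=47: a=47^1·(≡40), b=47^0·(≡15) mod 47; (40|47)=-1, (15|47)=-1; (−1)^{1·0·23}·(-1)^0·(-1)^1 = -1.
v=2: v_2(a)=0, v_2(b)=6; units ≡ 1, 3 (mod 8); ε·ε+αω+βω = 0·1+0·1+6·0 ≡ 0  ⇒  (a,b)_2 = +1.
v=53: a=53^0·(≡52), b=53^2·(≡22) mod 53; (52|53)=+1, (22|53)=-1; (−1)^{0·2·26}·(+1)^2·(-1)^0 = +1.
v=5: a=5^0·(≡3), b=5^-4·(≡3) mod 5; (3|5)=-1, (3|5)=-1; (−1)^{0·-4·2}·(-1)^-4·(-1)^0 = +1.
(-47, 1147 / ℚ) ramifies at {31, 47}: a division algebra.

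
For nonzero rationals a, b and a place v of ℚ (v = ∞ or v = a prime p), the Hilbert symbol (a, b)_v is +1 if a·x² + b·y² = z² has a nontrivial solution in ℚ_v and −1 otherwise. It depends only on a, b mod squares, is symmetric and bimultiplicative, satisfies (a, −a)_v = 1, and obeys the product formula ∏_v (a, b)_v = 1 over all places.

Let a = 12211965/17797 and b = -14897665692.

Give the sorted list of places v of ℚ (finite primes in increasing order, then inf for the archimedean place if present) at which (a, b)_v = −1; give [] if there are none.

[5, 19]

(a, b) ≡ (3705, -6783) mod (ℚ^×)²; places V = {2, 3, 5, 7, 13, 17, 19, 23, 37, ∞}.
(a,b)_13: α=-1, u≡3; β=2, v≡1 (mod 13); (3|13)=+1, (1|13)=+1; sign (−1)^0·+1^2·+1^-1 = +1.
(a,b)_37: α=-2, u≡6; β=0, v≡26 (mod 37); (6|37)=-1, (26|37)=+1; sign (−1)^0·-1^0·+1^-2 = +1.
(a,b)_19: α=1, u≡9; β=3, v≡16 (mod 19); (9|19)=+1, (16|19)=+1; sign (−1)^1·+1^3·+1^1 = -1.
(a,b)_2: α=0, β=2; u≡1, v≡1 (mod 8); ε(u)ε(v)=0·0, αω(v)=0·0, βω(u)=2·0; sum ≡ 0  ⇒  +1.
(a,b)_3: α=5, u≡2; β=3, v≡1 (mod 3); (2|3)=-1, (1|3)=+1; sign (−1)^1·-1^3·+1^5 = +1.
(a,b)_17: α=0, u≡1; β=1, v≡13 (mod 17); (1|17)=+1, (13|17)=+1; sign (−1)^0·+1^1·+1^0 = +1.
(a,b)_∞: sgn(3705)=+, sgn(-6783)=−, so +1.
(a,b)_5: α=1, u≡4; β=0, v≡3 (mod 5); (4|5)=+1, (3|5)=-1; sign (−1)^0·+1^0·-1^1 = -1.
(a,b)_7: α=0, u≡1; β=1, v≡2 (mod 7); (1|7)=+1, (2|7)=+1; sign (−1)^0·+1^1·+1^0 = +1.
(a,b)_23: α=2, u≡6; β=0, v≡16 (mod 23); (6|23)=+1, (16|23)=+1; sign (−1)^0·+1^0·+1^2 = +1.
|Ram(3705, -6783)| = 2, even; anisotropic at {5, 19}.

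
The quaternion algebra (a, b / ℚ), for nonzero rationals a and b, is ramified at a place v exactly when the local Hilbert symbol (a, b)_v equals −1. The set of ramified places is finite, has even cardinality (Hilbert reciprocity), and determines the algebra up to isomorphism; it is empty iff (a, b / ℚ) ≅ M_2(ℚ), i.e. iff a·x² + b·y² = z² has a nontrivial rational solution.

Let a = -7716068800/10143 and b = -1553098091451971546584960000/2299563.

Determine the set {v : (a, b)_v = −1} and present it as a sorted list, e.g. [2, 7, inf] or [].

(a, b) ≡ (-383801, -217833) mod (ℚ^×)²; places V = {2, 3, 5, 7, 11, 13, 17, 23, 37, 41, ∞}.
(a,b)_13: α=0, u≡5; β=2, v≡7 (mod 13); (5|13)=-1, (7|13)=-1; sign (−1)^0·-1^2·-1^0 = +1.
(a,b)_17: α=2, u≡9; β=4, v≡6 (mod 17); (9|17)=+1, (6|17)=-1; sign (−1)^0·+1^4·-1^2 = +1.
(a,b)_37: α=1, u≡29; β=4, v≡8 (mod 37); (29|37)=-1, (8|37)=-1; sign (−1)^0·-1^4·-1^1 = -1.
(a,b)_7: α=-2, u≡2; β=-1, v≡3 (mod 7); (2|7)=+1, (3|7)=-1; sign (−1)^0·+1^-1·-1^-2 = +1.
(a,b)_3: α=-2, u≡1; β=-3, v≡1 (mod 3); (1|3)=+1, (1|3)=+1; sign (−1)^0·+1^-3·+1^-2 = +1.
(a,b)_2: α=6, β=10; u≡7, v≡7 (mod 8); ε(u)ε(v)=1·1, αω(v)=6·0, βω(u)=10·0; sum ≡ 1  ⇒  -1.
(a,b)_23: α=-1, u≡22; β=-3, v≡15 (mod 23); (22|23)=-1, (15|23)=-1; sign (−1)^1·-1^-3·-1^-1 = -1.
(a,b)_∞: sgn(-383801)=−, sgn(-217833)=−, so -1.
(a,b)_41: α=1, u≡26; β=3, v≡12 (mod 41); (26|41)=-1, (12|41)=-1; sign (−1)^0·-1^3·-1^1 = +1.
(a,b)_5: α=2, u≡1; β=4, v≡3 (mod 5); (1|5)=+1, (3|5)=-1; sign (−1)^0·+1^4·-1^2 = +1.
(a,b)_11: α=1, u≡4; β=3, v≡10 (mod 11); (4|11)=+1, (10|11)=-1; sign (−1)^1·+1^3·-1^1 = +1.
|Ram(-383801, -217833)| = 4, even; anisotropic at {2, 23, 37, ∞}.

[2, 23, 37, inf]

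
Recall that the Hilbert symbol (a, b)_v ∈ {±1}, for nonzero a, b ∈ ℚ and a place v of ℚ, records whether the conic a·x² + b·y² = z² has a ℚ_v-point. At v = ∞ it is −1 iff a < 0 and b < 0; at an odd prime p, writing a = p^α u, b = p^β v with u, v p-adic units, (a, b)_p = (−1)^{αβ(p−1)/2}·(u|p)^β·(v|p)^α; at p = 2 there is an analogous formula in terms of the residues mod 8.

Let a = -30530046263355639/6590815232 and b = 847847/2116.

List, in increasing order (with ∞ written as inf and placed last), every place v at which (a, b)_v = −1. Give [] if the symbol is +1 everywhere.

Mod squares: a ≡ -897, b ≡ 143. Check v ∈ {∞, 2, 3, 7, 11, 13, 23}.
v=3: a=3^3·(≡1), b=3^0·(≡2) mod 3; (1|3)=+1, (2|3)=-1; (−1)^{3·0·1}·(+1)^0·(-1)^3 = -1.
v=∞: -897 < 0 and 143 > 0  ⇒  (a,b)_∞ = +1.
v=2: v_2(a)=-10, v_2(b)=-2; units ≡ 7, 7 (mod 8); ε·ε+αω+βω = 1·1+-10·0+-2·0 ≡ 1  ⇒  (a,b)_2 = -1.
v=23: a=23^-5·(≡11), b=23^-2·(≡11) mod 23; (11|23)=-1, (11|23)=-1; (−1)^{-5·-2·11}·(-1)^-2·(-1)^-5 = -1.
v=11: a=11^8·(≡1), b=11^3·(≡8) mod 11; (1|11)=+1, (8|11)=-1; (−1)^{8·3·5}·(+1)^3·(-1)^8 = +1.
v=13: a=13^3·(≡10), b=13^1·(≡5) mod 13; (10|13)=+1, (5|13)=-1; (−1)^{3·1·6}·(+1)^1·(-1)^3 = -1.
v=7: a=7^4·(≡5), b=7^2·(≡3) mod 7; (5|7)=-1, (3|7)=-1; (−1)^{4·2·3}·(-1)^2·(-1)^4 = +1.
Ram(-897, 143) = {2, 3, 13, 23}; no ℚ_2-point on the conic.

[2, 3, 13, 23]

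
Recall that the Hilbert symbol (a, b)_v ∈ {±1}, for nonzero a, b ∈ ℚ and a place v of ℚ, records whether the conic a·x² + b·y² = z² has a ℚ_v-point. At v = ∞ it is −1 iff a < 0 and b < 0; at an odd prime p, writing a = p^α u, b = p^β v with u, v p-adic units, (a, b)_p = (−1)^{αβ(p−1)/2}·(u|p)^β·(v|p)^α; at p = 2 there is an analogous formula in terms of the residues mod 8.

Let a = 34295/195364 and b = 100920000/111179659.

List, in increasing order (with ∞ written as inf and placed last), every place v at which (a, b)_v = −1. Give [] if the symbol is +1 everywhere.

[3, 5]

Mod squares: a ≡ 95, b ≡ 57. Check v ∈ {∞, 2, 3, 5, 13, 17, 19, 29, 41, 59}.
v=3: a=3^0·(≡2), b=3^1·(≡1) mod 3; (2|3)=-1, (1|3)=+1; (−1)^{0·1·1}·(-1)^1·(+1)^0 = -1.
v=∞: 95 > 0 and 57 > 0  ⇒  (a,b)_∞ = +1.
v=59: a=59^0·(≡5), b=59^-2·(≡25) mod 59; (5|59)=+1, (25|59)=+1; (−1)^{0·-2·29}·(+1)^-2·(+1)^0 = +1.
v=17: a=17^-2·(≡7), b=17^0·(≡7) mod 17; (7|17)=-1, (7|17)=-1; (−1)^{-2·0·8}·(-1)^0·(-1)^-2 = +1.
v=41: a=41^0·(≡22), b=41^-2·(≡37) mod 41; (22|41)=-1, (37|41)=+1; (−1)^{0·-2·20}·(-1)^-2·(+1)^0 = +1.
v=5: a=5^1·(≡1), b=5^4·(≡3) mod 5; (1|5)=+1, (3|5)=-1; (−1)^{1·4·2}·(+1)^4·(-1)^1 = -1.
v=13: a=13^-2·(≡12), b=13^0·(≡2) mod 13; (12|13)=+1, (2|13)=-1; (−1)^{-2·0·6}·(+1)^0·(-1)^-2 = +1.
v=19: a=19^3·(≡4), b=19^-1·(≡10) mod 19; (4|19)=+1, (10|19)=-1; (−1)^{3·-1·9}·(+1)^-1·(-1)^3 = +1.
v=2: v_2(a)=-2, v_2(b)=6; units ≡ 7, 1 (mod 8); ε·ε+αω+βω = 1·0+-2·0+6·0 ≡ 0  ⇒  (a,b)_2 = +1.
v=29: a=29^0·(≡11), b=29^2·(≡23) mod 29; (11|29)=-1, (23|29)=+1; (−1)^{0·2·14}·(-1)^2·(+1)^0 = +1.
Ram(95, 57) = {3, 5}; no ℚ_3-point on the conic.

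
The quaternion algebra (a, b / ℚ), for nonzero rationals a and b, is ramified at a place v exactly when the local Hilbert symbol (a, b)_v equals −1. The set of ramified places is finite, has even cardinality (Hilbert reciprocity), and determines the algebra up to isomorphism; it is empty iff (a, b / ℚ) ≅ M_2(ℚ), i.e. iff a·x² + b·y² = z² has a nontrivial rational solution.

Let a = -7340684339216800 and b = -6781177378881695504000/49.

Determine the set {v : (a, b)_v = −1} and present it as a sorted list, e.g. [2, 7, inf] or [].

[2, 5, 23, inf]

Mod squares: a ≡ -8602, b ≡ -56810. Check v ∈ {∞, 2, 5, 7, 11, 13, 17, 19, 23}.
v=13: a=13^2·(≡3), b=13^3·(≡11) mod 13; (3|13)=+1, (11|13)=-1; (−1)^{2·3·6}·(+1)^3·(-1)^2 = +1.
v=5: a=5^2·(≡3), b=5^3·(≡2) mod 5; (3|5)=-1, (2|5)=-1; (−1)^{2·3·2}·(-1)^3·(-1)^2 = -1.
v=11: a=11^3·(≡8), b=11^4·(≡3) mod 11; (8|11)=-1, (3|11)=+1; (−1)^{3·4·5}·(-1)^4·(+1)^3 = +1.
v=2: v_2(a)=5, v_2(b)=7; units ≡ 3, 3 (mod 8); ε·ε+αω+βω = 1·1+5·1+7·1 ≡ 1  ⇒  (a,b)_2 = -1.
v=∞: -8602 < 0 and -56810 < 0  ⇒  (a,b)_∞ = -1.
v=7: a=7^0·(≡2), b=7^-2·(≡1) mod 7; (2|7)=+1, (1|7)=+1; (−1)^{0·-2·3}·(+1)^-2·(+1)^0 = +1.
v=19: a=19^2·(≡5), b=19^3·(≡3) mod 19; (5|19)=+1, (3|19)=-1; (−1)^{2·3·9}·(+1)^3·(-1)^2 = +1.
v=17: a=17^3·(≡1), b=17^4·(≡13) mod 17; (1|17)=+1, (13|17)=+1; (−1)^{3·4·8}·(+1)^4·(+1)^3 = +1.
v=23: a=23^1·(≡7), b=23^1·(≡11) mod 23; (7|23)=-1, (11|23)=-1; (−1)^{1·1·11}·(-1)^1·(-1)^1 = -1.
(-8602, -56810 / ℚ) ramifies at {2, 5, 23, ∞}: a division algebra.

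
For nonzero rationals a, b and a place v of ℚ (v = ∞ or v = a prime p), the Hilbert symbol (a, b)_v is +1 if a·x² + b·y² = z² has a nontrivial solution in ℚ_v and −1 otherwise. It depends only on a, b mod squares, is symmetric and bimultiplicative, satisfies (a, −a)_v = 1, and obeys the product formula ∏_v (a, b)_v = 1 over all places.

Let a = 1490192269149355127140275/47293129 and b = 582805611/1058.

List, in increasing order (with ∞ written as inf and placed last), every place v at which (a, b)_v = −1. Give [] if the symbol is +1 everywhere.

(a, b) ≡ (19499, 1598918) mod (ℚ^×)²; places V = {2, 3, 5, 13, 17, 23, 31, 37, 41, ∞}.
(a,b)_3: α=14, u≡2; β=6, v≡2 (mod 3); (2|3)=-1, (2|3)=-1; sign (−1)^0·-1^6·-1^14 = +1.
(a,b)_5: α=2, u≡4; β=0, v≡2 (mod 5); (4|5)=+1, (2|5)=-1; sign (−1)^0·+1^0·-1^2 = +1.
(a,b)_17: α=3, u≡16; β=1, v≡6 (mod 17); (16|17)=+1, (6|17)=-1; sign (−1)^0·+1^1·-1^3 = -1.
(a,b)_23: α=-4, u≡3; β=-2, v≡16 (mod 23); (3|23)=+1, (16|23)=+1; sign (−1)^0·+1^-2·+1^-4 = +1.
(a,b)_2: α=0, β=-1; u≡3, v≡3 (mod 8); ε(u)ε(v)=1·1, αω(v)=0·1, βω(u)=-1·1; sum ≡ 0  ⇒  +1.
(a,b)_∞: sgn(19499)=+, sgn(1598918)=+, so +1.
(a,b)_31: α=3, u≡4; β=1, v≡19 (mod 31); (4|31)=+1, (19|31)=+1; sign (−1)^1·+1^1·+1^3 = -1.
(a,b)_37: α=3, u≡33; β=1, v≡19 (mod 37); (33|37)=+1, (19|37)=-1; sign (−1)^0·+1^1·-1^3 = -1.
(a,b)_13: α=-2, u≡12; β=0, v≡10 (mod 13); (12|13)=+1, (10|13)=+1; sign (−1)^0·+1^0·+1^-2 = +1.
(a,b)_41: α=2, u≡29; β=1, v≡27 (mod 41); (29|41)=-1, (27|41)=-1; sign (−1)^0·-1^1·-1^2 = -1.
Ram(19499, 1598918) = {17, 31, 37, 41}; no ℚ_17-point on the conic.

[17, 31, 37, 41]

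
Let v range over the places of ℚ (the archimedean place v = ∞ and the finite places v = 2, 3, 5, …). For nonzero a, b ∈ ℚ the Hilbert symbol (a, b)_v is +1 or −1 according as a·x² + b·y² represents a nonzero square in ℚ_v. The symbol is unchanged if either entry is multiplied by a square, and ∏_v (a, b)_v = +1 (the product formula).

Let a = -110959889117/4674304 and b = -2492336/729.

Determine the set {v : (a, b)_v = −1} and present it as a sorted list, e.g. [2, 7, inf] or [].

Mod squares: a ≡ -1463, b ≡ -11. Check v ∈ {∞, 2, 3, 7, 11, 17, 19, 29, 31}.
v=17: a=17^2·(≡16), b=17^2·(≡11) mod 17; (16|17)=+1, (11|17)=-1; (−1)^{2·2·8}·(+1)^2·(-1)^2 = +1.
v=19: a=19^-1·(≡14), b=19^0·(≡12) mod 19; (14|19)=-1, (12|19)=-1; (−1)^{-1·0·9}·(-1)^0·(-1)^-1 = -1.
v=7: a=7^3·(≡1), b=7^2·(≡5) mod 7; (1|7)=+1, (5|7)=-1; (−1)^{3·2·3}·(+1)^2·(-1)^3 = -1.
v=31: a=31^-2·(≡19), b=31^0·(≡4) mod 31; (19|31)=+1, (4|31)=+1; (−1)^{-2·0·15}·(+1)^0·(+1)^-2 = +1.
v=2: v_2(a)=-8, v_2(b)=4; units ≡ 1, 5 (mod 8); ε·ε+αω+βω = 0·0+-8·1+4·0 ≡ 0  ⇒  (a,b)_2 = +1.
v=3: a=3^0·(≡1), b=3^-6·(≡1) mod 3; (1|3)=+1, (1|3)=+1; (−1)^{0·-6·1}·(+1)^-6·(+1)^0 = +1.
v=∞: -1463 < 0 and -11 < 0  ⇒  (a,b)_∞ = -1.
v=11: a=11^3·(≡10), b=11^1·(≡8) mod 11; (10|11)=-1, (8|11)=-1; (−1)^{3·1·5}·(-1)^1·(-1)^3 = -1.
v=29: a=29^2·(≡24), b=29^0·(≡10) mod 29; (24|29)=+1, (10|29)=-1; (−1)^{2·0·14}·(+1)^0·(-1)^2 = +1.
(-1463, -11 / ℚ) ramifies at {7, 11, 19, ∞}: a division algebra.

[7, 11, 19, inf]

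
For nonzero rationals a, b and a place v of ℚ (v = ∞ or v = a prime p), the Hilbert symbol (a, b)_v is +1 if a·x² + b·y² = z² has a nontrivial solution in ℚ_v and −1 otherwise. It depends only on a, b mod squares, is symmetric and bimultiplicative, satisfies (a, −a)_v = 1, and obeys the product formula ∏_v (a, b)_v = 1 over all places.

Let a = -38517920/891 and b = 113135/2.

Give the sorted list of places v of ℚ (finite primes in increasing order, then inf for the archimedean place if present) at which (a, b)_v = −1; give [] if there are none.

[]

Mod squares: a ≡ -1870, b ≡ 1870. Check v ∈ {∞, 2, 3, 5, 7, 11, 17}.
v=11: a=11^-1·(≡8), b=11^3·(≡4) mod 11; (8|11)=-1, (4|11)=+1; (−1)^{-1·3·5}·(-1)^3·(+1)^-1 = +1.
v=7: a=7^2·(≡3), b=7^0·(≡4) mod 7; (3|7)=-1, (4|7)=+1; (−1)^{2·0·3}·(-1)^0·(+1)^2 = +1.
v=3: a=3^-4·(≡2), b=3^0·(≡1) mod 3; (2|3)=-1, (1|3)=+1; (−1)^{-4·0·1}·(-1)^0·(+1)^-4 = +1.
v=∞: -1870 < 0 and 1870 > 0  ⇒  (a,b)_∞ = +1.
v=2: v_2(a)=5, v_2(b)=-1; units ≡ 1, 7 (mod 8); ε·ε+αω+βω = 0·1+5·0+-1·0 ≡ 0  ⇒  (a,b)_2 = +1.
v=17: a=17^3·(≡2), b=17^1·(≡4) mod 17; (2|17)=+1, (4|17)=+1; (−1)^{3·1·8}·(+1)^1·(+1)^3 = +1.
v=5: a=5^1·(≡1), b=5^1·(≡1) mod 5; (1|5)=+1, (1|5)=+1; (−1)^{1·1·2}·(+1)^1·(+1)^1 = +1.
Every local symbol is +1, so the conic -1870·x² + 1870·y² = z² has ℚ_v-points for all v and hence a ℚ-point; (a, b / ℚ) ≅ M_2(ℚ).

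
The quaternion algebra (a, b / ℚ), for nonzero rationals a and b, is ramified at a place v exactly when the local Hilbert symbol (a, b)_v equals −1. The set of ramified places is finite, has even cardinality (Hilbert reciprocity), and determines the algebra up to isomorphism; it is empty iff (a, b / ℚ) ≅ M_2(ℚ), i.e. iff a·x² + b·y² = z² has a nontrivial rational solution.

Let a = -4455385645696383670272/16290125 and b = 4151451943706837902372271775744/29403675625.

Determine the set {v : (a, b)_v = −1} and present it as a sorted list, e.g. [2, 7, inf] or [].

Mod squares: a ≡ -110, b ≡ 3094. Check v ∈ {∞, 2, 3, 5, 7, 11, 13, 17, 19}.
v=7: a=7^4·(≡1), b=7^5·(≡4) mod 7; (1|7)=+1, (4|7)=+1; (−1)^{4·5·3}·(+1)^5·(+1)^4 = +1.
v=11: a=11^1·(≡5), b=11^2·(≡4) mod 11; (5|11)=+1, (4|11)=+1; (−1)^{1·2·5}·(+1)^2·(+1)^1 = +1.
v=3: a=3^10·(≡1), b=3^14·(≡1) mod 3; (1|3)=+1, (1|3)=+1; (−1)^{10·14·1}·(+1)^14·(+1)^10 = +1.
v=17: a=17^2·(≡1), b=17^3·(≡5) mod 17; (1|17)=+1, (5|17)=-1; (−1)^{2·3·8}·(+1)^3·(-1)^2 = +1.
v=5: a=5^-3·(≡3), b=5^-4·(≡4) mod 5; (3|5)=-1, (4|5)=+1; (−1)^{-3·-4·2}·(-1)^-4·(+1)^-3 = +1.
v=2: v_2(a)=11, v_2(b)=13; units ≡ 1, 3 (mod 8); ε·ε+αω+βω = 0·1+11·1+13·0 ≡ 1  ⇒  (a,b)_2 = -1.
v=13: a=13^6·(≡6), b=13^9·(≡12) mod 13; (6|13)=-1, (12|13)=+1; (−1)^{6·9·6}·(-1)^9·(+1)^6 = -1.
v=∞: -110 < 0 and 3094 > 0  ⇒  (a,b)_∞ = +1.
v=19: a=19^-4·(≡9), b=19^-6·(≡9) mod 19; (9|19)=+1, (9|19)=+1; (−1)^{-4·-6·9}·(+1)^-6·(+1)^-4 = +1.
Ram(-110, 3094) = {2, 13}; no ℚ_2-point on the conic.

[2, 13]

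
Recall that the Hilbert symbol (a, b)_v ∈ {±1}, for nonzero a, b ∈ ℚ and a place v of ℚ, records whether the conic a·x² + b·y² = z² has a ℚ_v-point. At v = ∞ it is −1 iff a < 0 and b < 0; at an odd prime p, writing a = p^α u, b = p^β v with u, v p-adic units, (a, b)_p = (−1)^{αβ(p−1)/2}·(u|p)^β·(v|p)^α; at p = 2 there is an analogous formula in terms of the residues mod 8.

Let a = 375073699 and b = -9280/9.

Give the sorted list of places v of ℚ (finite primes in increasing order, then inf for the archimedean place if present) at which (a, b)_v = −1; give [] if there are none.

Mod squares: a ≡ 2219371, b ≡ -145. Check v ∈ {∞, 2, 3, 5, 7, 11, 13, 19, 29, 37, 41}.
v=11: a=11^1·(≡7), b=11^0·(≡9) mod 11; (7|11)=-1, (9|11)=+1; (−1)^{1·0·5}·(-1)^0·(+1)^1 = +1.
v=7: a=7^1·(≡2), b=7^0·(≡1) mod 7; (2|7)=+1, (1|7)=+1; (−1)^{1·0·3}·(+1)^0·(+1)^1 = +1.
v=41: a=41^1·(≡14), b=41^0·(≡3) mod 41; (14|41)=-1, (3|41)=-1; (−1)^{1·0·20}·(-1)^0·(-1)^1 = -1.
v=29: a=29^0·(≡24), b=29^1·(≡16) mod 29; (24|29)=+1, (16|29)=+1; (−1)^{0·1·14}·(+1)^1·(+1)^0 = +1.
v=37: a=37^1·(≡15), b=37^0·(≡9) mod 37; (15|37)=-1, (9|37)=+1; (−1)^{1·0·18}·(-1)^0·(+1)^1 = +1.
v=2: v_2(a)=0, v_2(b)=6; units ≡ 3, 7 (mod 8); ε·ε+αω+βω = 1·1+0·0+6·1 ≡ 1  ⇒  (a,b)_2 = -1.
v=∞: 2219371 > 0 and -145 < 0  ⇒  (a,b)_∞ = +1.
v=19: a=19^1·(≡6), b=19^0·(≡16) mod 19; (6|19)=+1, (16|19)=+1; (−1)^{1·0·9}·(+1)^0·(+1)^1 = +1.
v=3: a=3^0·(≡1), b=3^-2·(≡2) mod 3; (1|3)=+1, (2|3)=-1; (−1)^{0·-2·1}·(+1)^-2·(-1)^0 = +1.
v=5: a=5^0·(≡4), b=5^1·(≡1) mod 5; (4|5)=+1, (1|5)=+1; (−1)^{0·1·2}·(+1)^1·(+1)^0 = +1.
v=13: a=13^2·(≡11), b=13^0·(≡6) mod 13; (11|13)=-1, (6|13)=-1; (−1)^{2·0·6}·(-1)^0·(-1)^2 = +1.
Ram(2219371, -145) = {2, 41}; no ℚ_2-point on the conic.

[2, 41]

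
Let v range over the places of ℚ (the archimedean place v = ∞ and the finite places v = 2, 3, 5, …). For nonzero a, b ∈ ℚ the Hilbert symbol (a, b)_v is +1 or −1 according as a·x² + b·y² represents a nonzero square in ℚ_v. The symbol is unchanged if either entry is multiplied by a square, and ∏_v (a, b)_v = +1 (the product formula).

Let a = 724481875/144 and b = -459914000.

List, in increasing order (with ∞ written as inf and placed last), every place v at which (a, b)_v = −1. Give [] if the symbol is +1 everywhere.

[2, 13]

(a, b) ≡ (19, -65) mod (ℚ^×)²; places V = {2, 3, 5, 7, 13, 19, ∞}.
(a,b)_2: α=-4, β=4; u≡3, v≡7 (mod 8); ε(u)ε(v)=1·1, αω(v)=-4·0, βω(u)=4·1; sum ≡ 1  ⇒  -1.
(a,b)_13: α=2, u≡8; β=1, v≡5 (mod 13); (8|13)=-1, (5|13)=-1; sign (−1)^0·-1^1·-1^2 = -1.
(a,b)_5: α=4, u≡4; β=3, v≡3 (mod 5); (4|5)=+1, (3|5)=-1; sign (−1)^0·+1^3·-1^4 = +1.
(a,b)_7: α=0, u≡3; β=2, v≡6 (mod 7); (3|7)=-1, (6|7)=-1; sign (−1)^0·-1^2·-1^0 = +1.
(a,b)_3: α=-2, u≡1; β=0, v≡1 (mod 3); (1|3)=+1, (1|3)=+1; sign (−1)^0·+1^0·+1^-2 = +1.
(a,b)_∞: sgn(19)=+, sgn(-65)=−, so +1.
(a,b)_19: α=3, u≡9; β=2, v≡7 (mod 19); (9|19)=+1, (7|19)=+1; sign (−1)^0·+1^2·+1^3 = +1.
(19, -65 / ℚ) ramifies at {2, 13}: a division algebra.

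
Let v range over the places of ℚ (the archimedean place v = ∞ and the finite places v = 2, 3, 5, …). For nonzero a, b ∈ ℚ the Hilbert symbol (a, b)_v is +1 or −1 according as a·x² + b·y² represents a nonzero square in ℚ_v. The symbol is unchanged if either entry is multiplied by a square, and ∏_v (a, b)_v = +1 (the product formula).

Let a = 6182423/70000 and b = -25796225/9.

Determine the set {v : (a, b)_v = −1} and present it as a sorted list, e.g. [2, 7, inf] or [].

[13, 17, 23, 31]

Mod squares: a ≡ 81809, b ≡ -1031849. Check v ∈ {∞, 2, 3, 5, 7, 13, 17, 23, 29, 31}.
v=29: a=29^1·(≡18), b=29^1·(≡12) mod 29; (18|29)=-1, (12|29)=-1; (−1)^{1·1·14}·(-1)^1·(-1)^1 = +1.
v=5: a=5^-4·(≡4), b=5^2·(≡4) mod 5; (4|5)=+1, (4|5)=+1; (−1)^{-4·2·2}·(+1)^2·(+1)^-4 = +1.
v=23: a=23^2·(≡17), b=23^1·(≡15) mod 23; (17|23)=-1, (15|23)=-1; (−1)^{2·1·11}·(-1)^1·(-1)^2 = -1.
v=2: v_2(a)=-4, v_2(b)=0; units ≡ 1, 7 (mod 8); ε·ε+αω+βω = 0·1+-4·0+0·0 ≡ 0  ⇒  (a,b)_2 = +1.
v=∞: 81809 > 0 and -1031849 < 0  ⇒  (a,b)_∞ = +1.
v=31: a=31^1·(≡5), b=31^0·(≡30) mod 31; (5|31)=+1, (30|31)=-1; (−1)^{1·0·15}·(+1)^0·(-1)^1 = -1.
v=13: a=13^1·(≡12), b=13^1·(≡11) mod 13; (12|13)=+1, (11|13)=-1; (−1)^{1·1·6}·(+1)^1·(-1)^1 = -1.
v=17: a=17^0·(≡3), b=17^1·(≡7) mod 17; (3|17)=-1, (7|17)=-1; (−1)^{0·1·8}·(-1)^1·(-1)^0 = -1.
v=3: a=3^0·(≡2), b=3^-2·(≡1) mod 3; (2|3)=-1, (1|3)=+1; (−1)^{0·-2·1}·(-1)^-2·(+1)^0 = +1.
v=7: a=7^-1·(≡4), b=7^1·(≡5) mod 7; (4|7)=+1, (5|7)=-1; (−1)^{-1·1·3}·(+1)^1·(-1)^-1 = +1.
|Ram(81809, -1031849)| = 4, even; anisotropic at {13, 17, 23, 31}.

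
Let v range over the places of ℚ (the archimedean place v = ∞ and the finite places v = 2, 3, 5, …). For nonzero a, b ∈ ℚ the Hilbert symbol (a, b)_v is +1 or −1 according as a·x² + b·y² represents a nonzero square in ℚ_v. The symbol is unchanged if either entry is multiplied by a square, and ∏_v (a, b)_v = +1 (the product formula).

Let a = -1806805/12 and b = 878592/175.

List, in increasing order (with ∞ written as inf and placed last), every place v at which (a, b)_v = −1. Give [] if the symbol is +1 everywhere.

[7, 11]

Mod squares: a ≡ -15015, b ≡ 6006. Check v ∈ {∞, 2, 3, 5, 7, 11, 13, 19}.
v=13: a=13^1·(≡2), b=13^1·(≡6) mod 13; (2|13)=-1, (6|13)=-1; (−1)^{1·1·6}·(-1)^1·(-1)^1 = +1.
v=5: a=5^1·(≡2), b=5^-2·(≡1) mod 5; (2|5)=-1, (1|5)=+1; (−1)^{1·-2·2}·(-1)^-2·(+1)^1 = +1.
v=7: a=7^1·(≡2), b=7^-1·(≡2) mod 7; (2|7)=+1, (2|7)=+1; (−1)^{1·-1·3}·(+1)^-1·(+1)^1 = -1.
v=3: a=3^-1·(≡2), b=3^1·(≡1) mod 3; (2|3)=-1, (1|3)=+1; (−1)^{-1·1·1}·(-1)^1·(+1)^-1 = +1.
v=19: a=19^2·(≡12), b=19^0·(≡8) mod 19; (12|19)=-1, (8|19)=-1; (−1)^{2·0·9}·(-1)^0·(-1)^2 = +1.
v=11: a=11^1·(≡8), b=11^1·(≡10) mod 11; (8|11)=-1, (10|11)=-1; (−1)^{1·1·5}·(-1)^1·(-1)^1 = -1.
v=2: v_2(a)=-2, v_2(b)=11; units ≡ 1, 3 (mod 8); ε·ε+αω+βω = 0·1+-2·1+11·0 ≡ 0  ⇒  (a,b)_2 = +1.
v=∞: -15015 < 0 and 6006 > 0  ⇒  (a,b)_∞ = +1.
Ram(-15015, 6006) = {7, 11}; no ℚ_7-point on the conic.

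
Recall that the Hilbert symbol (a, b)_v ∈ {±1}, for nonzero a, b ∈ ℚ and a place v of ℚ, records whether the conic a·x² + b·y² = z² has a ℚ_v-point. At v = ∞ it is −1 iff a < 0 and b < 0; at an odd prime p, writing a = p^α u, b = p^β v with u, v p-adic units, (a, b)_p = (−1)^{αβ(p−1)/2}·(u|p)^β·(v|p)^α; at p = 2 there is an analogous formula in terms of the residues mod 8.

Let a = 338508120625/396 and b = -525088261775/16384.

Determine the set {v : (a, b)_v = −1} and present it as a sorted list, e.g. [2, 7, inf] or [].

(a, b) ≡ (16503443, -446039) mod (ℚ^×)²; places V = {2, 3, 5, 7, 11, 19, 23, 31, 37, 41, 43, ∞}.
(a,b)_23: α=1, u≡20; β=1, v≡15 (mod 23); (20|23)=-1, (15|23)=-1; sign (−1)^1·-1^1·-1^1 = -1.
(a,b)_19: α=2, u≡17; β=0, v≡16 (mod 19); (17|19)=+1, (16|19)=+1; sign (−1)^0·+1^0·+1^2 = +1.
(a,b)_31: α=0, u≡25; β=2, v≡20 (mod 31); (25|31)=+1, (20|31)=+1; sign (−1)^0·+1^2·+1^0 = +1.
(a,b)_43: α=1, u≡8; β=1, v≡32 (mod 43); (8|43)=-1, (32|43)=-1; sign (−1)^1·-1^1·-1^1 = -1.
(a,b)_5: α=4, u≡3; β=2, v≡1 (mod 5); (3|5)=-1, (1|5)=+1; sign (−1)^0·-1^2·+1^4 = +1.
(a,b)_2: α=-2, β=-14; u≡3, v≡1 (mod 8); ε(u)ε(v)=1·0, αω(v)=-2·0, βω(u)=-14·1; sum ≡ 0  ⇒  +1.
(a,b)_11: α=-1, u≡5; β=1, v≡8 (mod 11); (5|11)=+1, (8|11)=-1; sign (−1)^1·+1^1·-1^-1 = +1.
(a,b)_∞: sgn(16503443)=+, sgn(-446039)=−, so +1.
(a,b)_7: α=0, u≡6; β=2, v≡2 (mod 7); (6|7)=-1, (2|7)=+1; sign (−1)^0·-1^2·+1^0 = +1.
(a,b)_41: α=1, u≡38; β=1, v≡34 (mod 41); (38|41)=-1, (34|41)=-1; sign (−1)^0·-1^1·-1^1 = +1.
(a,b)_3: α=-2, u≡2; β=0, v≡1 (mod 3); (2|3)=-1, (1|3)=+1; sign (−1)^0·-1^0·+1^-2 = +1.
(a,b)_37: α=1, u≡30; β=0, v≡3 (mod 37); (30|37)=+1, (3|37)=+1; sign (−1)^0·+1^0·+1^1 = +1.
|Ram(16503443, -446039)| = 2, even; anisotropic at {23, 43}.

[23, 43]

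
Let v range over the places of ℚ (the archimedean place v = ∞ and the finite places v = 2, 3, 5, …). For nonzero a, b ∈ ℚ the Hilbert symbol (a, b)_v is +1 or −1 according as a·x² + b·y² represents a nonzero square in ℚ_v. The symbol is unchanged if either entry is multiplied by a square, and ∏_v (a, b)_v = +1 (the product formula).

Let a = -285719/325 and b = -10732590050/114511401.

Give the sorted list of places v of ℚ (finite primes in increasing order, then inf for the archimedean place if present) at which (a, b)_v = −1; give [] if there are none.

(a, b) ≡ (-1547, -2) mod (ℚ^×)²; places V = {2, 3, 5, 7, 13, 17, 23, 29, 41, ∞}.
(a,b)_2: α=0, β=1; u≡5, v≡7 (mod 8); ε(u)ε(v)=0·1, αω(v)=0·0, βω(u)=1·1; sum ≡ 1  ⇒  -1.
(a,b)_7: α=5, u≡6; β=4, v≡6 (mod 7); (6|7)=-1, (6|7)=-1; sign (−1)^0·-1^4·-1^5 = -1.
(a,b)_17: α=1, u≡3; β=0, v≡2 (mod 17); (3|17)=-1, (2|17)=+1; sign (−1)^0·-1^0·+1^1 = +1.
(a,b)_23: α=0, u≡11; β=2, v≡15 (mod 23); (11|23)=-1, (15|23)=-1; sign (−1)^0·-1^2·-1^0 = +1.
(a,b)_41: α=0, u≡24; β=-2, v≡2 (mod 41); (24|41)=-1, (2|41)=+1; sign (−1)^0·-1^-2·+1^0 = +1.
(a,b)_5: α=-2, u≡2; β=2, v≡3 (mod 5); (2|5)=-1, (3|5)=-1; sign (−1)^0·-1^2·-1^-2 = +1.
(a,b)_∞: sgn(-1547)=−, sgn(-2)=−, so -1.
(a,b)_3: α=0, u≡1; β=-4, v≡1 (mod 3); (1|3)=+1, (1|3)=+1; sign (−1)^0·+1^-4·+1^0 = +1.
(a,b)_29: α=0, u≡3; β=-2, v≡19 (mod 29); (3|29)=-1, (19|29)=-1; sign (−1)^0·-1^-2·-1^0 = +1.
(a,b)_13: α=-1, u≡5; β=2, v≡8 (mod 13); (5|13)=-1, (8|13)=-1; sign (−1)^0·-1^2·-1^-1 = -1.
|Ram(-1547, -2)| = 4, even; anisotropic at {2, 7, 13, ∞}.

[2, 7, 13, inf]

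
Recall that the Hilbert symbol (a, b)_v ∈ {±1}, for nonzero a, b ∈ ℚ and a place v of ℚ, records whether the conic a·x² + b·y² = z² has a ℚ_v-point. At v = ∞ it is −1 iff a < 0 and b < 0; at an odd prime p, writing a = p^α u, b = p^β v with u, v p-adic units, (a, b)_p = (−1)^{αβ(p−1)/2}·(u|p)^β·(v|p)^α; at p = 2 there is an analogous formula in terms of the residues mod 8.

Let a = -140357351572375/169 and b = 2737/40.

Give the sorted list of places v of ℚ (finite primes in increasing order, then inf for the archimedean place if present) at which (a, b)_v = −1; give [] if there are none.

[17, 19]

Mod squares: a ≡ -15295, b ≡ 27370. Check v ∈ {∞, 2, 5, 7, 13, 17, 19, 23}.
v=5: a=5^3·(≡4), b=5^-1·(≡4) mod 5; (4|5)=+1, (4|5)=+1; (−1)^{3·-1·2}·(+1)^-1·(+1)^3 = +1.
v=17: a=17^2·(≡3), b=17^1·(≡7) mod 17; (3|17)=-1, (7|17)=-1; (−1)^{2·1·8}·(-1)^1·(-1)^2 = -1.
v=∞: -15295 < 0 and 27370 > 0  ⇒  (a,b)_∞ = +1.
v=19: a=19^1·(≡3), b=19^0·(≡10) mod 19; (3|19)=-1, (10|19)=-1; (−1)^{1·0·9}·(-1)^0·(-1)^1 = -1.
v=2: v_2(a)=0, v_2(b)=-3; units ≡ 1, 5 (mod 8); ε·ε+αω+βω = 0·0+0·1+-3·0 ≡ 0  ⇒  (a,b)_2 = +1.
v=7: a=7^5·(≡3), b=7^1·(≡4) mod 7; (3|7)=-1, (4|7)=+1; (−1)^{5·1·3}·(-1)^1·(+1)^5 = +1.
v=13: a=13^-2·(≡11), b=13^0·(≡7) mod 13; (11|13)=-1, (7|13)=-1; (−1)^{-2·0·6}·(-1)^0·(-1)^-2 = +1.
v=23: a=23^3·(≡1), b=23^1·(≡7) mod 23; (1|23)=+1, (7|23)=-1; (−1)^{3·1·11}·(+1)^1·(-1)^3 = +1.
|Ram(-15295, 27370)| = 2, even; anisotropic at {17, 19}.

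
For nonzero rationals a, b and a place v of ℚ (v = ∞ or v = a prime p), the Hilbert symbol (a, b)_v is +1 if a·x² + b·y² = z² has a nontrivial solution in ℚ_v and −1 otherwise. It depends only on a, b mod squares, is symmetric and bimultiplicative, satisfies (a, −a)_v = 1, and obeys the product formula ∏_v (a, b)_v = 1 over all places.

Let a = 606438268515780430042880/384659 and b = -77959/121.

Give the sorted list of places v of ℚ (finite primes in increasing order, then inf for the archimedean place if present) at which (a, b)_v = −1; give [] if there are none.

(a, b) ≡ (104043445, -1591) mod (ℚ^×)²; places V = {2, 5, 7, 11, 17, 29, 37, 41, 43, ∞}.
(a,b)_7: α=6, u≡4; β=2, v≡6 (mod 7); (4|7)=+1, (6|7)=-1; sign (−1)^0·+1^2·-1^6 = +1.
(a,b)_5: α=1, u≡4; β=0, v≡1 (mod 5); (4|5)=+1, (1|5)=+1; sign (−1)^0·+1^0·+1^1 = +1.
(a,b)_43: α=3, u≡22; β=1, v≡17 (mod 43); (22|43)=-1, (17|43)=+1; sign (−1)^1·-1^1·+1^3 = +1.
(a,b)_17: α=-2, u≡12; β=0, v≡10 (mod 17); (12|17)=-1, (10|17)=-1; sign (−1)^0·-1^0·-1^-2 = +1.
(a,b)_∞: sgn(104043445)=+, sgn(-1591)=−, so +1.
(a,b)_11: α=-3, u≡2; β=-2, v≡9 (mod 11); (2|11)=-1, (9|11)=+1; sign (−1)^0·-1^-2·+1^-3 = +1.
(a,b)_37: α=3, u≡15; β=1, v≡15 (mod 37); (15|37)=-1, (15|37)=-1; sign (−1)^0·-1^1·-1^3 = +1.
(a,b)_41: α=1, u≡16; β=0, v≡9 (mod 41); (16|41)=+1, (9|41)=+1; sign (−1)^0·+1^0·+1^1 = +1.
(a,b)_2: α=8, β=0; u≡5, v≡1 (mod 8); ε(u)ε(v)=0·0, αω(v)=8·0, βω(u)=0·1; sum ≡ 0  ⇒  +1.
(a,b)_29: α=3, u≡7; β=0, v≡16 (mod 29); (7|29)=+1, (16|29)=+1; sign (−1)^0·+1^0·+1^3 = +1.
Every local symbol is +1, so the conic 104043445·x² + -1591·y² = z² has ℚ_v-points for all v and hence a ℚ-point; (a, b / ℚ) ≅ M_2(ℚ).

[]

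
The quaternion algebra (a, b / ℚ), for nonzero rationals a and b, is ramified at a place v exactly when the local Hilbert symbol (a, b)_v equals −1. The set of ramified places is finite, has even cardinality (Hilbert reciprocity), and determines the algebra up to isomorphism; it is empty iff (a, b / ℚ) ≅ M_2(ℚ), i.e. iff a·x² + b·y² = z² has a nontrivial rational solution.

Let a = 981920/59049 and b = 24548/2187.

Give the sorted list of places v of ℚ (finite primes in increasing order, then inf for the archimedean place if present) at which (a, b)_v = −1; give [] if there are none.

[2, 3]

(a, b) ≡ (170, 51) mod (ℚ^×)²; places V = {2, 3, 5, 17, 19, ∞}.
(a,b)_2: α=5, β=2; u≡5, v≡3 (mod 8); ε(u)ε(v)=0·1, αω(v)=5·1, βω(u)=2·1; sum ≡ 1  ⇒  -1.
(a,b)_19: α=2, u≡18; β=2, v≡15 (mod 19); (18|19)=-1, (15|19)=-1; sign (−1)^0·-1^2·-1^2 = +1.
(a,b)_17: α=1, u≡12; β=1, v≡3 (mod 17); (12|17)=-1, (3|17)=-1; sign (−1)^0·-1^1·-1^1 = +1.
(a,b)_∞: sgn(170)=+, sgn(51)=+, so +1.
(a,b)_3: α=-10, u≡2; β=-7, v≡2 (mod 3); (2|3)=-1, (2|3)=-1; sign (−1)^0·-1^-7·-1^-10 = -1.
(a,b)_5: α=1, u≡1; β=0, v≡4 (mod 5); (1|5)=+1, (4|5)=+1; sign (−1)^0·+1^0·+1^1 = +1.
Ram(170, 51) = {2, 3}; no ℚ_2-point on the conic.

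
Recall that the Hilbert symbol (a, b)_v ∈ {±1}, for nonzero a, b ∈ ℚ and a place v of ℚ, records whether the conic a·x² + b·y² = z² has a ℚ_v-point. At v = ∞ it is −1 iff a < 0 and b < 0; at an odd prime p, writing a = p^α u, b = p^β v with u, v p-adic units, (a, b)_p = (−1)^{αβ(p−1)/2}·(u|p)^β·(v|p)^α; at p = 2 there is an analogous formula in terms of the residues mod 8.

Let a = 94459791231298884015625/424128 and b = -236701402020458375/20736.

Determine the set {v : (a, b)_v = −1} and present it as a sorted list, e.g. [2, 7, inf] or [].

Mod squares: a ≡ 51051, b ≡ -935. Check v ∈ {∞, 2, 3, 5, 7, 11, 13, 17, 47}.
v=7: a=7^5·(≡3), b=7^2·(≡5) mod 7; (3|7)=-1, (5|7)=-1; (−1)^{5·2·3}·(-1)^2·(-1)^5 = -1.
v=∞: 51051 > 0 and -935 < 0  ⇒  (a,b)_∞ = +1.
v=11: a=11^7·(≡10), b=11^5·(≡3) mod 11; (10|11)=-1, (3|11)=+1; (−1)^{7·5·5}·(-1)^5·(+1)^7 = +1.
v=13: a=13^1·(≡9), b=13^2·(≡3) mod 13; (9|13)=+1, (3|13)=+1; (−1)^{1·2·6}·(+1)^2·(+1)^1 = +1.
v=5: a=5^6·(≡4), b=5^3·(≡3) mod 5; (4|5)=+1, (3|5)=-1; (−1)^{6·3·2}·(+1)^3·(-1)^6 = +1.
v=3: a=3^-1·(≡1), b=3^-4·(≡1) mod 3; (1|3)=+1, (1|3)=+1; (−1)^{-1·-4·1}·(+1)^-4·(+1)^-1 = +1.
v=17: a=17^5·(≡12), b=17^5·(≡13) mod 17; (12|17)=-1, (13|17)=+1; (−1)^{5·5·8}·(-1)^5·(+1)^5 = -1.
v=2: v_2(a)=-6, v_2(b)=-8; units ≡ 3, 1 (mod 8); ε·ε+αω+βω = 1·0+-6·0+-8·1 ≡ 0  ⇒  (a,b)_2 = +1.
v=47: a=47^-2·(≡9), b=47^0·(≡31) mod 47; (9|47)=+1, (31|47)=-1; (−1)^{-2·0·23}·(+1)^0·(-1)^-2 = +1.
(51051, -935 / ℚ) ramifies at {7, 17}: a division algebra.

[7, 17]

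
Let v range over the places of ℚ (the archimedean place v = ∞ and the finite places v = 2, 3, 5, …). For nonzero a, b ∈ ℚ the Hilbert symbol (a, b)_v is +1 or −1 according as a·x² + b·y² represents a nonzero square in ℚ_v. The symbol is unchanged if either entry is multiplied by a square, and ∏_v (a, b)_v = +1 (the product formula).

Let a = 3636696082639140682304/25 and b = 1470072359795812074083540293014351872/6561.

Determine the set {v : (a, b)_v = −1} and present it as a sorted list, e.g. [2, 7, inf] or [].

(a, b) ≡ (8351369, 2608463) mod (ℚ^×)²; places V = {2, 3, 5, 7, 11, 13, 17, 23, 29, 31, 37, 53, ∞}.
(a,b)_17: α=3, u≡15; β=5, v≡12 (mod 17); (15|17)=+1, (12|17)=-1; sign (−1)^0·+1^5·-1^3 = -1.
(a,b)_2: α=6, β=12; u≡1, v≡7 (mod 8); ε(u)ε(v)=0·1, αω(v)=6·0, βω(u)=12·0; sum ≡ 0  ⇒  +1.
(a,b)_53: α=1, u≡25; β=2, v≡1 (mod 53); (25|53)=+1, (1|53)=+1; sign (−1)^0·+1^2·+1^1 = +1.
(a,b)_3: α=0, u≡2; β=-8, v≡2 (mod 3); (2|3)=-1, (2|3)=-1; sign (−1)^0·-1^-8·-1^0 = +1.
(a,b)_∞: sgn(8351369)=+, sgn(2608463)=+, so +1.
(a,b)_13: α=3, u≡2; β=3, v≡9 (mod 13); (2|13)=-1, (9|13)=+1; sign (−1)^0·-1^3·+1^3 = -1.
(a,b)_11: α=2, u≡3; β=3, v≡2 (mod 11); (3|11)=+1, (2|11)=-1; sign (−1)^0·+1^3·-1^2 = +1.
(a,b)_31: α=1, u≡28; β=2, v≡27 (mod 31); (28|31)=+1, (27|31)=-1; sign (−1)^0·+1^2·-1^1 = -1.
(a,b)_37: α=2, u≡1; β=3, v≡2 (mod 37); (1|37)=+1, (2|37)=-1; sign (−1)^0·+1^3·-1^2 = +1.
(a,b)_23: α=1, u≡6; β=2, v≡17 (mod 23); (6|23)=+1, (17|23)=-1; sign (−1)^0·+1^2·-1^1 = -1.
(a,b)_7: α=0, u≡6; β=2, v≡2 (mod 7); (6|7)=-1, (2|7)=+1; sign (−1)^0·-1^2·+1^0 = +1.
(a,b)_29: α=2, u≡20; β=3, v≡21 (mod 29); (20|29)=+1, (21|29)=-1; sign (−1)^0·+1^3·-1^2 = +1.
(a,b)_5: α=-2, u≡4; β=0, v≡2 (mod 5); (4|5)=+1, (2|5)=-1; sign (−1)^0·+1^0·-1^-2 = +1.
|Ram(8351369, 2608463)| = 4, even; anisotropic at {13, 17, 23, 31}.

[13, 17, 23, 31]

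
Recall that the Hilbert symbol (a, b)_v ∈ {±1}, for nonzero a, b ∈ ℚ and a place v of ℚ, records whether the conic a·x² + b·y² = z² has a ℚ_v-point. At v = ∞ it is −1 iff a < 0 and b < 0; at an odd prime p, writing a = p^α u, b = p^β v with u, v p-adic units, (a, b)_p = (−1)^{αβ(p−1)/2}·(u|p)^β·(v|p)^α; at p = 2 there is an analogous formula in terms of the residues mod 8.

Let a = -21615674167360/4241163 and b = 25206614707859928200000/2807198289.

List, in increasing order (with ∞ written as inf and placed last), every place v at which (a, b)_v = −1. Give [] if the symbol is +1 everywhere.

[3, 7, 13, 23]

(a, b) ≡ (-31395, 5) mod (ℚ^×)²; places V = {2, 3, 5, 7, 11, 13, 19, 23, 29, 41, ∞}.
(a,b)_11: α=0, u≡8; β=2, v≡3 (mod 11); (8|11)=-1, (3|11)=+1; sign (−1)^0·-1^2·+1^0 = +1.
(a,b)_19: α=2, u≡8; β=4, v≡7 (mod 19); (8|19)=-1, (7|19)=+1; sign (−1)^0·-1^4·+1^2 = +1.
(a,b)_13: α=3, u≡10; β=4, v≡7 (mod 13); (10|13)=+1, (7|13)=-1; sign (−1)^0·+1^4·-1^3 = -1.
(a,b)_29: α=-2, u≡15; β=-4, v≡4 (mod 29); (15|29)=-1, (4|29)=+1; sign (−1)^0·-1^-4·+1^-2 = +1.
(a,b)_3: α=-1, u≡2; β=-4, v≡2 (mod 3); (2|3)=-1, (2|3)=-1; sign (−1)^0·-1^-4·-1^-1 = -1.
(a,b)_2: α=6, β=6; u≡5, v≡5 (mod 8); ε(u)ε(v)=0·0, αω(v)=6·1, βω(u)=6·1; sum ≡ 0  ⇒  +1.
(a,b)_23: α=3, u≡15; β=4, v≡14 (mod 23); (15|23)=-1, (14|23)=-1; sign (−1)^0·-1^4·-1^3 = -1.
(a,b)_∞: sgn(-31395)=−, sgn(5)=+, so +1.
(a,b)_41: α=-2, u≡12; β=0, v≡32 (mod 41); (12|41)=-1, (32|41)=+1; sign (−1)^0·-1^0·+1^-2 = +1.
(a,b)_5: α=1, u≡1; β=5, v≡1 (mod 5); (1|5)=+1, (1|5)=+1; sign (−1)^0·+1^5·+1^1 = +1.
(a,b)_7: α=1, u≡2; β=-2, v≡6 (mod 7); (2|7)=+1, (6|7)=-1; sign (−1)^0·+1^-2·-1^1 = -1.
(-31395, 5 / ℚ) ramifies at {3, 7, 13, 23}: a division algebra.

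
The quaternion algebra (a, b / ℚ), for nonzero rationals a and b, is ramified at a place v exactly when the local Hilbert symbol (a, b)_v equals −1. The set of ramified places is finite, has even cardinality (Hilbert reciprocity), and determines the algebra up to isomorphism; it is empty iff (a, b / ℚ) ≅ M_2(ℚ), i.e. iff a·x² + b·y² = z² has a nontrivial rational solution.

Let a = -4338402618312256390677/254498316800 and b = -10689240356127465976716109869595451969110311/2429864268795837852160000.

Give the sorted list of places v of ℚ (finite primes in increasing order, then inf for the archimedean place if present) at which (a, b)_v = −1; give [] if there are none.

[11, 17, 29, inf]

Mod squares: a ≡ -41514, b ≡ -551. Check v ∈ {∞, 2, 3, 5, 7, 11, 13, 17, 19, 29, 37}.
v=29: a=29^4·(≡10), b=29^5·(≡2) mod 29; (10|29)=-1, (2|29)=-1; (−1)^{4·5·14}·(-1)^5·(-1)^4 = -1.
v=2: v_2(a)=-9, v_2(b)=-12; units ≡ 3, 1 (mod 8); ε·ε+αω+βω = 1·0+-9·0+-12·1 ≡ 0  ⇒  (a,b)_2 = +1.
v=7: a=7^-6·(≡6), b=7^-16·(≡2) mod 7; (6|7)=-1, (2|7)=+1; (−1)^{-6·-16·3}·(-1)^-16·(+1)^-6 = +1.
v=17: a=17^5·(≡3), b=17^10·(≡6) mod 17; (3|17)=-1, (6|17)=-1; (−1)^{5·10·8}·(-1)^10·(-1)^5 = -1.
v=19: a=19^2·(≡7), b=19^5·(≡11) mod 19; (7|19)=+1, (11|19)=+1; (−1)^{2·5·9}·(+1)^5·(+1)^2 = +1.
v=11: a=11^3·(≡10), b=11^6·(≡8) mod 11; (10|11)=-1, (8|11)=-1; (−1)^{3·6·5}·(-1)^6·(-1)^3 = -1.
v=37: a=37^1·(≡30), b=37^2·(≡9) mod 37; (30|37)=+1, (9|37)=+1; (−1)^{1·2·18}·(+1)^2·(+1)^1 = +1.
v=5: a=5^-2·(≡4), b=5^-4·(≡4) mod 5; (4|5)=+1, (4|5)=+1; (−1)^{-2·-4·2}·(+1)^-4·(+1)^-2 = +1.
v=13: a=13^-2·(≡5), b=13^-4·(≡8) mod 13; (5|13)=-1, (8|13)=-1; (−1)^{-2·-4·6}·(-1)^-4·(-1)^-2 = +1.
v=3: a=3^5·(≡1), b=3^16·(≡1) mod 3; (1|3)=+1, (1|3)=+1; (−1)^{5·16·1}·(+1)^16·(+1)^5 = +1.
v=∞: -41514 < 0 and -551 < 0  ⇒  (a,b)_∞ = -1.
Ram(-41514, -551) = {11, 17, 29, ∞}; no ℚ_11-point on the conic.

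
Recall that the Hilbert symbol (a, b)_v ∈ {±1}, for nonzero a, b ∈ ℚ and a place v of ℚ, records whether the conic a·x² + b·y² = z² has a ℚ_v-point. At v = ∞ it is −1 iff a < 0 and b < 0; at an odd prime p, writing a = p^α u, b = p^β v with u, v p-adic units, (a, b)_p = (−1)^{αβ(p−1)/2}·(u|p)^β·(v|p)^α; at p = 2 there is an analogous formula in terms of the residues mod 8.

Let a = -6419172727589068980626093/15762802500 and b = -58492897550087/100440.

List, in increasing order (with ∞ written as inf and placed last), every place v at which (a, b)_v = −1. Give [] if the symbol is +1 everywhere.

[5, 7, 13, inf]

Mod squares: a ≡ -533, b ≡ -88970. Check v ∈ {∞, 2, 3, 5, 7, 11, 13, 31, 41}.
v=13: a=13^3·(≡5), b=13^2·(≡5) mod 13; (5|13)=-1, (5|13)=-1; (−1)^{3·2·6}·(-1)^2·(-1)^3 = -1.
v=2: v_2(a)=-2, v_2(b)=-3; units ≡ 3, 3 (mod 8); ε·ε+αω+βω = 1·1+-2·1+-3·1 ≡ 0  ⇒  (a,b)_2 = +1.
v=41: a=41^5·(≡3), b=41^3·(≡30) mod 41; (3|41)=-1, (30|41)=-1; (−1)^{5·3·20}·(-1)^3·(-1)^5 = +1.
v=7: a=7^6·(≡3), b=7^3·(≡1) mod 7; (3|7)=-1, (1|7)=+1; (−1)^{6·3·3}·(-1)^3·(+1)^6 = -1.
v=3: a=3^-8·(≡1), b=3^-4·(≡1) mod 3; (1|3)=+1, (1|3)=+1; (−1)^{-8·-4·1}·(+1)^-4·(+1)^-8 = +1.
v=11: a=11^8·(≡2), b=11^4·(≡4) mod 11; (2|11)=-1, (4|11)=+1; (−1)^{8·4·5}·(-1)^4·(+1)^8 = +1.
v=31: a=31^-2·(≡19), b=31^-1·(≡29) mod 31; (19|31)=+1, (29|31)=-1; (−1)^{-2·-1·15}·(+1)^-1·(-1)^-2 = +1.
v=∞: -533 < 0 and -88970 < 0  ⇒  (a,b)_∞ = -1.
v=5: a=5^-4·(≡3), b=5^-1·(≡1) mod 5; (3|5)=-1, (1|5)=+1; (−1)^{-4·-1·2}·(-1)^-1·(+1)^-4 = -1.
Ram(-533, -88970) = {5, 7, 13, ∞}; no ℚ_5-point on the conic.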